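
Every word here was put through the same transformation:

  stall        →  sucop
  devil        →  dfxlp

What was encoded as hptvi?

horse

In stall: s→s is +0, t→u is +1, a→c is +2, l→o is +3 — the shift increases by 1 each position. Each letter shifts forward by its position index (0, 1, 2, …) — the shift grows by one for each successive letter.
Undoing it on hptvi: h−0=h, p−1=o, t−2=r, v−3=s, i−4=e.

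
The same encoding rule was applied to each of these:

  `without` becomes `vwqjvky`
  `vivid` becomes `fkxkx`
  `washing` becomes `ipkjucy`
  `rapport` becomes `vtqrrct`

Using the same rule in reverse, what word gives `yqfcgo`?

meadow

The output letters match the input read backwards, each shifted +2: without reversed is tuohtiw. Read the word backwards and shift each letter +2.
Undoing it on yqfcgo: shift back: y−2=w, q−2=o, f−2=d, c−2=a, g−2=e, o−2=m → wodaem; then reverse → meadow.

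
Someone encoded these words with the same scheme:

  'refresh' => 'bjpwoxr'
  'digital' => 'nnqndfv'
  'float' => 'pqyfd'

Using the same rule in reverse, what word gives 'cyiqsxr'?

Shifts by position in refresh: pos 0: r→b (+10), pos 1: e→j (+5), pos 2: f→p (+10), pos 3: r→w (+5) — repeating every 2. The shifts repeat in a cycle of length 2: positions 0,1,… shift by +10, +5, then the pattern repeats.
Reversing it on cyiqsxr: c−10=s, y−5=t, i−10=y, q−5=l, s−10=i, x−5=s, r−10=h.

stylish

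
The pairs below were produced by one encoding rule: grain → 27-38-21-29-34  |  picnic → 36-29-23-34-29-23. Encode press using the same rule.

g is letter #7 and maps to 27: an offset of 20. The number is (letter's place in the alphabet, a=1) + 20.
On press: p=16→36, r=18→38, e=5→25, s=19→39, s=19→39.

36-38-25-39-39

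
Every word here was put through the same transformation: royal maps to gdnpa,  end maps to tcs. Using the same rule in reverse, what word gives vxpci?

Compare letters: r→g is +15, o→d is +15, y→n is +15 — a constant shift. It's a constant shift of +15 (ROT15).
Undoing it on vxpci: v−15=g, x−15=i, p−15=a, c−15=n, i−15=t.

giant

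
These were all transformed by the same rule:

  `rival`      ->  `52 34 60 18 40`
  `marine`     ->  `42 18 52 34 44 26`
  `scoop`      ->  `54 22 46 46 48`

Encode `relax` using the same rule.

r(#18)→52 and i(#9)→34: differences scale by 2, so n = 2·pos + 16. With a=1..z=26, the number is 2·pos + 16.
For relax: r=18→52, e=5→26, l=12→40, a=1→18, x=24→64.

52 26 40 18 64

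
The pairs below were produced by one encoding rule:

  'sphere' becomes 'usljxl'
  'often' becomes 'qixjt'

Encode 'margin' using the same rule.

odvlou

Each letter shifts forward by (position + 2), i.e. 2, 3, 4, … — the shift grows by one for each successive letter.
On margin: m+2=o, a+3=d, r+4=v, g+5=l, i+6=o, n+7=u.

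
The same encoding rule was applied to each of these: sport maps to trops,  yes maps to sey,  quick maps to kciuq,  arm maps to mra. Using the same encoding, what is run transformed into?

nur

The output letters match the input read backwards: sport reversed is trops. It's just the letters in reverse order.
For run: reverse → nur.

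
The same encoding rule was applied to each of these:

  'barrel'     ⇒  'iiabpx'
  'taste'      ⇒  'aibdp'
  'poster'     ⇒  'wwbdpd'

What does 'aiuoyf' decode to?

In barrel: b→i is +7, a→i is +8, r→a is +9, r→b is +10 — the shift increases by 1 each position. Each letter shifts forward by (position + 7), i.e. 7, 8, 9, … — the shift grows by one for each successive letter.
Reversing it on aiuoyf: a−7=t, i−8=a, u−9=l, o−10=e, y−11=n, f−12=t.

talent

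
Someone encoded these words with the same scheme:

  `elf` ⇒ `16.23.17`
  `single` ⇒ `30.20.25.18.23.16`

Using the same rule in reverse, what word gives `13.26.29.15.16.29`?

border

e is letter #5 and maps to 16: an offset of 11. Letters become their 1-based position plus 11 (so a→12, b→13, …).
Decoding 13.26.29.15.16.29: 13→(13−11)÷1=2=b, 26→(26−11)÷1=15=o, 29→(29−11)÷1=18=r, 15→(15−11)÷1=4=d, 16→(16−11)÷1=5=e, 29→(29−11)÷1=18=r.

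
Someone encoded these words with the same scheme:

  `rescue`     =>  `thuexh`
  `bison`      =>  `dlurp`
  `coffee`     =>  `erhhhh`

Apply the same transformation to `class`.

enduu

The shift depends on letter class: consonant r→t is +2, but vowel e→h is +3. Vowels shift forward by 3 and consonants shift forward by 2.
On class: c(cons)+2=e, l(cons)+2=n, a(vowel)+3=d, s(cons)+2=u, s(cons)+2=u.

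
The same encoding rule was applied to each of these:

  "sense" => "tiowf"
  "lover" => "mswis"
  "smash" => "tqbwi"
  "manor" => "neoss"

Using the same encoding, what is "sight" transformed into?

The shifts repeat in a cycle of length 2: positions 0,1,… shift by +1, +4, then the pattern repeats.
Applying it to sight: s+1=t, i+4=m, g+1=h, h+4=l, t+1=u.

tmhlu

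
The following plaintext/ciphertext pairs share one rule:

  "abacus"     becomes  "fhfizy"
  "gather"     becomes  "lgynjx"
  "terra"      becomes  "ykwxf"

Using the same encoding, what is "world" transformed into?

Shifts by position in abacus: pos 0: a→f (+5), pos 1: b→h (+6), pos 2: a→f (+5), pos 3: c→i (+6) — repeating every 2. A repeating key of period 2 is used — shifts +5, +6 over and over.
Applying it to world: w+5=b, o+6=u, r+5=w, l+6=r, d+5=i.

buwri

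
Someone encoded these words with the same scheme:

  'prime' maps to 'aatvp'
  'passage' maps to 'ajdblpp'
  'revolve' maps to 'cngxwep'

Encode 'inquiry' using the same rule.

twbdtaj

A repeating key of period 2 is used — shifts +11, +9 over and over.
Applying it to inquiry: i+11=t, n+9=w, q+11=b, u+9=d, i+11=t, r+9=a, y+11=j.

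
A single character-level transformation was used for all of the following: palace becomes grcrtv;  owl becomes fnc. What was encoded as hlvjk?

Compare letters: p→g is +17, a→r is +17, l→c is +17 — a constant shift. Every letter moves 17 places later in the alphabet, wrapping around z→a.
Decoding hlvjk: h−17=q, l−17=u, v−17=e, j−17=s, k−17=t.

quest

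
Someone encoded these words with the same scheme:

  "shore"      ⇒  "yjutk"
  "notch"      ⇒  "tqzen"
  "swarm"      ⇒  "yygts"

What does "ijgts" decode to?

charm

The shifts repeat in a cycle of length 2: positions 0,1,… shift by +6, +2, then the pattern repeats.
Reversing it on ijgts: i−6=c, j−2=h, g−6=a, t−2=r, s−6=m.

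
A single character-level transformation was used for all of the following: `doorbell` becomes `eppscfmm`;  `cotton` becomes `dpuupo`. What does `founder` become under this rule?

gpvoefs

Compare letters: d→e is +1, o→p is +1, o→p is +1 — a constant shift. Every letter moves 1 place later in the alphabet, wrapping around z→a.
On founder: f+1=g, o+1=p, u+1=v, n+1=o, d+1=e, e+1=f, r+1=s.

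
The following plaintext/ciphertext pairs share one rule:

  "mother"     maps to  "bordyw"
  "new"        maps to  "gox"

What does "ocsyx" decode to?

The output letters match the input read backwards, each shifted +10: mother reversed is rehtom. Two steps: reverse the string, then apply a Caesar shift of +10.
Decoding ocsyx: shift back: o−10=e, c−10=s, s−10=i, y−10=o, x−10=n → esion; then reverse → noise.

noise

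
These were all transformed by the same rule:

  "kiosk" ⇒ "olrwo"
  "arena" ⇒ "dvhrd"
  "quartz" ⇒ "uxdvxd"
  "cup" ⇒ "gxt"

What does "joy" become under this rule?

The shift depends on letter class: consonant k→o is +4, but vowel i→l is +3. Vowels shift forward by 3 and consonants shift forward by 4.
For joy: j(cons)+4=n, o(vowel)+3=r, y(cons)+4=c.

nrc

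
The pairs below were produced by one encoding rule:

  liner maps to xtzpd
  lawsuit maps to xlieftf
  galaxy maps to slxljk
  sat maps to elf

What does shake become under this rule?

etlwp

Two shifts are in play — +11 for a/e/i/o/u, +12 for every other letter.
Applying it to shake: s(cons)+12=e, h(cons)+12=t, a(vowel)+11=l, k(cons)+12=w, e(vowel)+11=p.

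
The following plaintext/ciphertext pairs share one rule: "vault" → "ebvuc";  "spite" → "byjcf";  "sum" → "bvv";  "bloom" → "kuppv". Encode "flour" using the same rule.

The shift depends on letter class: consonant v→e is +9, but vowel a→b is +1. Two shifts are in play — +1 for a/e/i/o/u, +9 for every other letter.
On flour: f(cons)+9=o, l(cons)+9=u, o(vowel)+1=p, u(vowel)+1=v, r(cons)+9=a.

oupva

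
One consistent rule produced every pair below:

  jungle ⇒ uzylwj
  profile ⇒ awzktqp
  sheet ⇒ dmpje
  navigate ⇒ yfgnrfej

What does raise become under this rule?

cftxp

It's a Vigenère-style cipher with numeric key [11,5]: position i shifts by key[i mod 2].
For raise: r+11=c, a+5=f, i+11=t, s+5=x, e+11=p.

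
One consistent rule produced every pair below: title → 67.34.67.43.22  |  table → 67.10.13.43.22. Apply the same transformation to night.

49.34.28.31.67

t(#20)→67 and i(#9)→34: differences scale by 3, so n = 3·pos + 7. The formula is n = 3×(alphabet index, a=1) + 7.
For night: n=14→49, i=9→34, g=7→28, h=8→31, t=20→67.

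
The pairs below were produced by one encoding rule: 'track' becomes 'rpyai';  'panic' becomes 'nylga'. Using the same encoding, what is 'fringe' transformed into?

dpglec

Compare letters: t→r is +24, r→p is +24, a→y is +24 — a constant shift. This is a Caesar cipher with shift 24.
On fringe: f+24=d, r+24=p, i+24=g, n+24=l, g+24=e, e+24=c.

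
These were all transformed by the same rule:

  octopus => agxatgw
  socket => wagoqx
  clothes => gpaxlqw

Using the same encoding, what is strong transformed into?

wxvark

Two shifts are in play — +12 for a/e/i/o/u, +4 for every other letter.
For strong: s(cons)+4=w, t(cons)+4=x, r(cons)+4=v, o(vowel)+12=a, n(cons)+4=r, g(cons)+4=k.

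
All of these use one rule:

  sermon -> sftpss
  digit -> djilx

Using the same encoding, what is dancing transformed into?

dbpfmsm

In sermon: s→s is +0, e→f is +1, r→t is +2, m→p is +3 — the shift increases by 1 each position. The shift increases by 1 at each position, starting from +0: 0, 1, 2, ….
On dancing: d+0=d, a+1=b, n+2=p, c+3=f, i+4=m, n+5=s, g+6=m.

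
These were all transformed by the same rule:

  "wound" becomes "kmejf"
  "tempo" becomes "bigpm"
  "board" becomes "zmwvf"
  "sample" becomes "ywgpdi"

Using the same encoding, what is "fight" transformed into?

w(22)→k(10) and o(14)→m(12) fit y≡3x+22 (mod 26); the inverse of 3 mod 26 is 9. Treating letters as 0–25, the rule is x ↦ 3x + 22 (mod 26).
On fight: f(5)→3·5+22≡11=l; i(8)→3·8+22≡20=u; g(6)→3·6+22≡14=o; h(7)→3·7+22≡17=r; t(19)→3·19+22≡1=b (all mod 26).

luorb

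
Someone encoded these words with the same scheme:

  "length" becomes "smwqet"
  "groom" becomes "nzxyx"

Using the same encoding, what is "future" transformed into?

mccecq

In length: l→s is +7, e→m is +8, n→w is +9, g→q is +10 — the shift increases by 1 each position. Letter i (0-indexed) is shifted by i+7, so successive shifts are 7, 8, 9, ….
Applying it to future: f+7=m, u+8=c, t+9=c, u+10=e, r+11=c, e+12=q.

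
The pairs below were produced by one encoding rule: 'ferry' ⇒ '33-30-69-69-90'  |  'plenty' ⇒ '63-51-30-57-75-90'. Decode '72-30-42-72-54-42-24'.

seismic

The formula is n = 3×(alphabet index, a=1) + 15.
Decoding 72-30-42-72-54-42-24: 72→(72−15)÷3=19=s, 30→(30−15)÷3=5=e, 42→(42−15)÷3=9=i, 72→(72−15)÷3=19=s, 54→(54−15)÷3=13=m, 42→(42−15)÷3=9=i, 24→(24−15)÷3=3=c.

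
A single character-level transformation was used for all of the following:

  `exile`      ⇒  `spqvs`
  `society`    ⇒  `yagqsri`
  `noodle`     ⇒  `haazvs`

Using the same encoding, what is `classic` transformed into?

This is an affine cipher: with a=0,…,z=25, each position x becomes (19x+20) mod 26.
For classic: c(2)→19·2+20≡6=g; l(11)→19·11+20≡21=v; a(0)→19·0+20≡20=u; s(18)→19·18+20≡24=y; s(18)→19·18+20≡24=y; i(8)→19·8+20≡16=q; c(2)→19·2+20≡6=g (all mod 26).

gvuyyqg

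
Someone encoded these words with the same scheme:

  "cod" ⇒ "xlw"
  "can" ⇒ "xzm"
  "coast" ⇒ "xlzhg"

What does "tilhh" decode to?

Each pair mirrors across the alphabet (c↔x, o↔l, d↔w): positions sum to 25. Letters are reflected about the middle of the alphabet (position → 25−position): Atbash.
Decoding tilhh: t↔g, i↔r, l↔o, h↔s, h↔s.

gross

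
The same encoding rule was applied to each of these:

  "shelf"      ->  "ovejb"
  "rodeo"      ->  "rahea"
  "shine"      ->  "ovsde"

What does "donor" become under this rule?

s(18)→o(14) and h(7)→v(21) fit y≡23x+16 (mod 26); the inverse of 23 mod 26 is 17. This is an affine cipher: with a=0,…,z=25, each position x becomes (23x+16) mod 26.
For donor: d(3)→23·3+16≡7=h; o(14)→23·14+16≡0=a; n(13)→23·13+16≡3=d; o(14)→23·14+16≡0=a; r(17)→23·17+16≡17=r (all mod 26).

hadar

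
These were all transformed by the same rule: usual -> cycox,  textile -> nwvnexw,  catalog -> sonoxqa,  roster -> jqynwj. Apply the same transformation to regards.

jwaojhy

Treating letters as 0–25, the rule is x ↦ 15x + 14 (mod 26).
On regards: r(17)→15·17+14≡9=j; e(4)→15·4+14≡22=w; g(6)→15·6+14≡0=a; a(0)→15·0+14≡14=o; r(17)→15·17+14≡9=j; d(3)→15·3+14≡7=h; s(18)→15·18+14≡24=y (all mod 26).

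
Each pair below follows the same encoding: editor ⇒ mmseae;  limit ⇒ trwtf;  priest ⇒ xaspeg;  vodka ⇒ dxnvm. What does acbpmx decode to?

The shift increases by 1 at each position, starting from +8: 8, 9, 10, ….
Decoding acbpmx: a−8=s, c−9=t, b−10=r, p−11=e, m−12=a, x−13=k.

streak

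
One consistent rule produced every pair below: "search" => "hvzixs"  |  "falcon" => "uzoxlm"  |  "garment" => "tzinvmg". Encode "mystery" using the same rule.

nbhgvib

Each pair mirrors across the alphabet (s↔h, e↔v, a↔z): positions sum to 25. Each letter is replaced by its mirror in the alphabet: a↔z, b↔y, c↔x, and so on (the Atbash cipher).
For mystery: m↔n, y↔b, s↔h, t↔g, e↔v, r↔i, y↔b.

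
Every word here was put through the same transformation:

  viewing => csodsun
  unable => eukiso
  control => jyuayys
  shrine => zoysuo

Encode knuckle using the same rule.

The shift depends on letter class: consonant v→c is +7, but vowel i→s is +10. Two shifts are in play — +10 for a/e/i/o/u, +7 for every other letter.
For knuckle: k(cons)+7=r, n(cons)+7=u, u(vowel)+10=e, c(cons)+7=j, k(cons)+7=r, l(cons)+7=s, e(vowel)+10=o.

ruejrso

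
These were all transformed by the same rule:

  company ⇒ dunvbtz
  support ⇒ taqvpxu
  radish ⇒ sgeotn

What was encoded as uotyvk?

A repeating key of period 2 is used — shifts +1, +6 over and over.
Reversing it on uotyvk: u−1=t, o−6=i, t−1=s, y−6=s, v−1=u, k−6=e.

tissue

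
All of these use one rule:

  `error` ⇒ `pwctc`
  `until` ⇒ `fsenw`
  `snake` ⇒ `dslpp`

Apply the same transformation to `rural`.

czcfw

Shifts by position in error: pos 0: e→p (+11), pos 1: r→w (+5), pos 2: r→c (+11), pos 3: o→t (+5) — repeating every 2. It's a Vigenère-style cipher with numeric key [11,5]: position i shifts by key[i mod 2].
For rural: r+11=c, u+5=z, r+11=c, a+5=f, l+11=w.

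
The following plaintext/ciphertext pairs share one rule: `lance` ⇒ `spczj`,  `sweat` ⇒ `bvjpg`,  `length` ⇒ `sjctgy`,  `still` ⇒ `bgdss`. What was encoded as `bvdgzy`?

l(11)→s(18) and a(0)→p(15) fit y≡5x+15 (mod 26); the inverse of 5 mod 26 is 21. Each letter's alphabet position (a=0..z=25) is mapped through 5·x+15 mod 26 — an affine cipher.
Undoing it on bvdgzy: b(1)→21·(1−15)≡18=s; v(21)→21·(21−15)≡22=w; d(3)→21·(3−15)≡8=i; g(6)→21·(6−15)≡19=t; z(25)→21·(25−15)≡2=c; y(24)→21·(24−15)≡7=h (all mod 26).

switch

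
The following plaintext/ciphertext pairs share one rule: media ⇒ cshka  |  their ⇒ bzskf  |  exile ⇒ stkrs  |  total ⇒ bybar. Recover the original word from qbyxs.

stove

m(12)→c(2) and e(4)→s(18) fit y≡11x+0 (mod 26); the inverse of 11 mod 26 is 19. Treating letters as 0–25, the rule is x ↦ 11x + 0 (mod 26).
Reversing it on qbyxs: q(16)→19·(16−0)≡18=s; b(1)→19·(1−0)≡19=t; y(24)→19·(24−0)≡14=o; x(23)→19·(23−0)≡21=v; s(18)→19·(18−0)≡4=e (all mod 26).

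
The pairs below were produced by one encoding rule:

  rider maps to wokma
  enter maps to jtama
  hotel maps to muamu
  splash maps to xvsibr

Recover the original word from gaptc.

In rider: r→w is +5, i→o is +6, d→k is +7, e→m is +8 — the shift increases by 1 each position. The shift increases by 1 at each position, starting from +5: 5, 6, 7, ….
Undoing it on gaptc: g−5=b, a−6=u, p−7=i, t−8=l, c−9=t.

built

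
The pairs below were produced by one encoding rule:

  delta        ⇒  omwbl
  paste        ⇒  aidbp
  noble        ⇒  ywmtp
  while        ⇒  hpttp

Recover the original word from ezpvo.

trend

Shifts by position in delta: pos 0: d→o (+11), pos 1: e→m (+8), pos 2: l→w (+11), pos 3: t→b (+8) — repeating every 2. It's a Vigenère-style cipher with numeric key [11,8]: position i shifts by key[i mod 2].
Decoding ezpvo: e−11=t, z−8=r, p−11=e, v−8=n, o−11=d.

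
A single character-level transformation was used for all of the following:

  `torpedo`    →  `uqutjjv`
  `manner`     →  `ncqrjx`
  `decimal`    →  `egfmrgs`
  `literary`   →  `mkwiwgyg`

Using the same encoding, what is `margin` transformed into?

ncuknt

In torpedo: t→u is +1, o→q is +2, r→u is +3, p→t is +4 — the shift increases by 1 each position. Letter i (0-indexed) is shifted by i+1, so successive shifts are 1, 2, 3, ….
Applying it to margin: m+1=n, a+2=c, r+3=u, g+4=k, i+5=n, n+6=t.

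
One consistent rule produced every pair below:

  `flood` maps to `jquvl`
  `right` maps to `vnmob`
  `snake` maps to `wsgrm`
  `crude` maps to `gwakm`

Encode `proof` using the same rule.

In flood: f→j is +4, l→q is +5, o→u is +6, o→v is +7 — the shift increases by 1 each position. Letter i (0-indexed) is shifted by i+4, so successive shifts are 4, 5, 6, ….
Applying it to proof: p+4=t, r+5=w, o+6=u, o+7=v, f+8=n.

twuvn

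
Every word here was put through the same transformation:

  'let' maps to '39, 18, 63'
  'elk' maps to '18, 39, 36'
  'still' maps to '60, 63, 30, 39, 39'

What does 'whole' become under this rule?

72, 27, 48, 39, 18

l(#12)→39 and e(#5)→18: differences scale by 3, so n = 3·pos + 3. Each letter becomes 3×(its alphabet position, a=1..z=26) + 3.
For whole: w=23→72, h=8→27, o=15→48, l=12→39, e=5→18.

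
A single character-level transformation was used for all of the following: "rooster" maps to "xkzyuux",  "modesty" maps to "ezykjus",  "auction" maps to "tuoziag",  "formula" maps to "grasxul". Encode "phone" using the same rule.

ktunv

The output letters match the input read backwards, each shifted +6: rooster reversed is retsoor. Read the word backwards and shift each letter +6.
Applying it to phone: reverse → enohp; then shift: e+6=k, n+6=t, o+6=u, h+6=n, p+6=v.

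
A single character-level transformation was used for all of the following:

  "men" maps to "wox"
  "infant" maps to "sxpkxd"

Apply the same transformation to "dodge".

nynqo

Compare letters: m→w is +10, e→o is +10, n→x is +10 — a constant shift. This is a Caesar cipher with shift 10.
On dodge: d+10=n, o+10=y, d+10=n, g+10=q, e+10=o.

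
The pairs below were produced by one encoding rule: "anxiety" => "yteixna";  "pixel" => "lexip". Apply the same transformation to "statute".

etutats

It's just the letters in reverse order.
On statute: reverse → etutats.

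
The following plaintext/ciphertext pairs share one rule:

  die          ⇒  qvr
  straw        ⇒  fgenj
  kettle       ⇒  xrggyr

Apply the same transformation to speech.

fcrrpu

Compare letters: d→q is +13, i→v is +13, e→r is +13 — a constant shift. This is a Caesar cipher with shift 13.
On speech: s+13=f, p+13=c, e+13=r, e+13=r, c+13=p, h+13=u.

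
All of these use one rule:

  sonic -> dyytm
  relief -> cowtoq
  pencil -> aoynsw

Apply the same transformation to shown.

drzhx

Shifts by position in sonic: pos 0: s→d (+11), pos 1: o→y (+10), pos 2: n→y (+11), pos 3: i→t (+11), pos 4: c→m (+10) — repeating every 3. A repeating key of period 3 is used — shifts +11, +10, +11 over and over.
For shown: s+11=d, h+10=r, o+11=z, w+11=h, n+10=x.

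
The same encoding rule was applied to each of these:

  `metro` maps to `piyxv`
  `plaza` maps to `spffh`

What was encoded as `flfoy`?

chair

Each letter shifts forward by (position + 3), i.e. 3, 4, 5, … — the shift grows by one for each successive letter.
Decoding flfoy: f−3=c, l−4=h, f−5=a, o−6=i, y−7=r.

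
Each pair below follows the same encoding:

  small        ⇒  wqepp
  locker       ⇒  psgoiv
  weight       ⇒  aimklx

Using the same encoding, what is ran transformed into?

Compare letters: s→w is +4, m→q is +4, a→e is +4 — a constant shift. This is a Caesar cipher with shift 4.
On ran: r+4=v, a+4=e, n+4=r.

ver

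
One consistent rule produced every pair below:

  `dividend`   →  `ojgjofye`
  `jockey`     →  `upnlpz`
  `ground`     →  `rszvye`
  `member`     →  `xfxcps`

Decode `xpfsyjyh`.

mourning

Shifts by position in dividend: pos 0: d→o (+11), pos 1: i→j (+1), pos 2: v→g (+11), pos 3: i→j (+1) — repeating every 2. It's a Vigenère-style cipher with numeric key [11,1]: position i shifts by key[i mod 2].
Decoding xpfsyjyh: x−11=m, p−1=o, f−11=u, s−1=r, y−11=n, j−1=i, y−11=n, h−1=g.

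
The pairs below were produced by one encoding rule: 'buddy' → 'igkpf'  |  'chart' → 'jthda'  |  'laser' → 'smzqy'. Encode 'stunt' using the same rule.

Shifts by position in buddy: pos 0: b→i (+7), pos 1: u→g (+12), pos 2: d→k (+7), pos 3: d→p (+12) — repeating every 2. The shifts repeat in a cycle of length 2: positions 0,1,… shift by +7, +12, then the pattern repeats.
For stunt: s+7=z, t+12=f, u+7=b, n+12=z, t+7=a.

zfbza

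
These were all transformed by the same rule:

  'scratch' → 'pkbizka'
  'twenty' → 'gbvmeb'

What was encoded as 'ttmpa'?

Two steps: reverse the string, then apply a Caesar shift of +8.
Reversing it on ttmpa: shift back: t−8=l, t−8=l, m−8=e, p−8=h, a−8=s → llehs; then reverse → shell.

shell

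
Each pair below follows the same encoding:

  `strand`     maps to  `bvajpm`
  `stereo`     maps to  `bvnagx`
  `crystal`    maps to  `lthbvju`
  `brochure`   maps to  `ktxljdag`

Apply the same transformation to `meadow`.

vgjmqf

Shifts by position in strand: pos 0: s→b (+9), pos 1: t→v (+2), pos 2: r→a (+9), pos 3: a→j (+9), pos 4: n→p (+2), pos 5: d→m (+9) — repeating every 3. It's a Vigenère-style cipher with numeric key [9,2,9]: position i shifts by key[i mod 3].
For meadow: m+9=v, e+2=g, a+9=j, d+9=m, o+2=q, w+9=f.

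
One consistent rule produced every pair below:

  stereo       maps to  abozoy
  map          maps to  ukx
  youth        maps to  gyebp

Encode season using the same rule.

aokayv

The shift depends on letter class: consonant s→a is +8, but vowel e→o is +10. Two shifts are in play — +10 for a/e/i/o/u, +8 for every other letter.
Applying it to season: s(cons)+8=a, e(vowel)+10=o, a(vowel)+10=k, s(cons)+8=a, o(vowel)+10=y, n(cons)+8=v.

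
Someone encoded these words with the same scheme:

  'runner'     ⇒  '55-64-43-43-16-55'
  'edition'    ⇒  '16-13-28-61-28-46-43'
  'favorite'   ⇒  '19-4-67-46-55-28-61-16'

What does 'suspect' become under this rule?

r(#18)→55 and u(#21)→64: differences scale by 3, so n = 3·pos + 1. The formula is n = 3×(alphabet index, a=1) + 1.
Applying it to suspect: s=19→58, u=21→64, s=19→58, p=16→49, e=5→16, c=3→10, t=20→61.

58-64-58-49-16-10-61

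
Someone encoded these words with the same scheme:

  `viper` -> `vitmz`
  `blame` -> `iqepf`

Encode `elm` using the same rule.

The output letters match the input read backwards, each shifted +4: viper reversed is repiv. The word is reversed, then every letter is shifted forward by 4.
On elm: reverse → mle; then shift: m+4=q, l+4=p, e+4=i.

qpi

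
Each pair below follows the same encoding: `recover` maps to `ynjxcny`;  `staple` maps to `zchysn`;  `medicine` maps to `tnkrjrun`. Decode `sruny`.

Shifts by position in recover: pos 0: r→y (+7), pos 1: e→n (+9), pos 2: c→j (+7), pos 3: o→x (+9) — repeating every 2. It's a Vigenère-style cipher with numeric key [7,9]: position i shifts by key[i mod 2].
Decoding sruny: s−7=l, r−9=i, u−7=n, n−9=e, y−7=r.

liner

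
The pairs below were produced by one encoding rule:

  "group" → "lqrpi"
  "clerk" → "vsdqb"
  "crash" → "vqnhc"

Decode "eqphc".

brush

Treating letters as 0–25, the rule is x ↦ 17x + 13 (mod 26).
Undoing it on eqphc: e(4)→23·(4−13)≡1=b; q(16)→23·(16−13)≡17=r; p(15)→23·(15−13)≡20=u; h(7)→23·(7−13)≡18=s; c(2)→23·(2−13)≡7=h (all mod 26).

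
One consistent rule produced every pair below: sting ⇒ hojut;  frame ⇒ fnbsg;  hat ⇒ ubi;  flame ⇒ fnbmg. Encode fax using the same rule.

ybg

The output letters match the input read backwards, each shifted +1: sting reversed is gnits. The word is reversed, then every letter is shifted forward by 1.
On fax: reverse → xaf; then shift: x+1=y, a+1=b, f+1=g.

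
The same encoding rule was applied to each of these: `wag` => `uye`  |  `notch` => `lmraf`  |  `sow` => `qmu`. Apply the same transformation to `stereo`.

Compare letters: w→u is +24, a→y is +24, g→e is +24 — a constant shift. This is a Caesar cipher with shift 24.
On stereo: s+24=q, t+24=r, e+24=c, r+24=p, e+24=c, o+24=m.

qrcpcm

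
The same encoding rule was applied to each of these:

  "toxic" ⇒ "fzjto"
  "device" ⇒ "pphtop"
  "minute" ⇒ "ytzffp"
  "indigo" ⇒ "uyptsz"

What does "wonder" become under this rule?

izzoqc

Shifts by position in toxic: pos 0: t→f (+12), pos 1: o→z (+11), pos 2: x→j (+12), pos 3: i→t (+11) — repeating every 2. The shifts repeat in a cycle of length 2: positions 0,1,… shift by +12, +11, then the pattern repeats.
Applying it to wonder: w+12=i, o+11=z, n+12=z, d+11=o, e+12=q, r+11=c.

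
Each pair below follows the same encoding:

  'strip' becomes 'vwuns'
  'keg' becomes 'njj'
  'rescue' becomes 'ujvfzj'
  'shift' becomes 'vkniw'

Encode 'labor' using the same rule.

The rule splits by letter class: vowels +5, consonants +3.
Applying it to labor: l(cons)+3=o, a(vowel)+5=f, b(cons)+3=e, o(vowel)+5=t, r(cons)+3=u.

ofetu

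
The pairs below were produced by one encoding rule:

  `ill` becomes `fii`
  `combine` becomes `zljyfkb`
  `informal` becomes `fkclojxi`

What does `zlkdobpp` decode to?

congress

Compare letters: i→f is +23, l→i is +23, l→i is +23 — a constant shift. It's a constant shift of +23 (ROT23).
Undoing it on zlkdobpp: z−23=c, l−23=o, k−23=n, d−23=g, o−23=r, b−23=e, p−23=s, p−23=s.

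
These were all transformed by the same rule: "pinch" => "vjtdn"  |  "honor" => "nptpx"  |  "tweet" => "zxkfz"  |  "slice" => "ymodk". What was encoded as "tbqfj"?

It's a Vigenère-style cipher with numeric key [6,1]: position i shifts by key[i mod 2].
Undoing it on tbqfj: t−6=n, b−1=a, q−6=k, f−1=e, j−6=d.

naked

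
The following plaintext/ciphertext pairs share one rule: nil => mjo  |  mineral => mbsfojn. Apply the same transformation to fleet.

uffmg

The output letters match the input read backwards, each shifted +1: nil reversed is lin. Read the word backwards and shift each letter +1.
For fleet: reverse → teelf; then shift: t+1=u, e+1=f, e+1=f, l+1=m, f+1=g.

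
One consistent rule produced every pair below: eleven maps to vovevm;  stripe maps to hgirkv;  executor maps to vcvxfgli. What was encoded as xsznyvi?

chamber

This is the alphabet-reversal cipher (Atbash): a becomes z, b becomes y, etc.
Undoing it on xsznyvi: x↔c, s↔h, z↔a, n↔m, y↔b, v↔e, i↔r.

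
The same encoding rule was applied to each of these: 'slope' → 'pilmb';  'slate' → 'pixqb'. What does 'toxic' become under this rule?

qlufz

Each letter is shifted forward by 23 in the alphabet (a Caesar shift of +23).
For toxic: t+23=q, o+23=l, x+23=u, i+23=f, c+23=z.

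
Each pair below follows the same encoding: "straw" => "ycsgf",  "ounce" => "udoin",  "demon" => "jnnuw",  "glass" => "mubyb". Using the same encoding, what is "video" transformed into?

The shifts repeat in a cycle of length 3: positions 0,1,… shift by +6, +9, +1, then the pattern repeats.
On video: v+6=b, i+9=r, d+1=e, e+6=k, o+9=x.

brekx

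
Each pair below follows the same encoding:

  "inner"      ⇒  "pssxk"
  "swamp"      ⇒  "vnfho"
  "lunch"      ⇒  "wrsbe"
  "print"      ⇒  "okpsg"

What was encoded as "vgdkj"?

story

Treating letters as 0–25, the rule is x ↦ 11x + 5 (mod 26).
Reversing it on vgdkj: v(21)→19·(21−5)≡18=s; g(6)→19·(6−5)≡19=t; d(3)→19·(3−5)≡14=o; k(10)→19·(10−5)≡17=r; j(9)→19·(9−5)≡24=y (all mod 26).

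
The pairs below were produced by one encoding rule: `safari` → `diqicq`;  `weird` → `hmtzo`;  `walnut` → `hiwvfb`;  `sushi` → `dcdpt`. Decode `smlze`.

heart

Shifts by position in safari: pos 0: s→d (+11), pos 1: a→i (+8), pos 2: f→q (+11), pos 3: a→i (+8) — repeating every 2. The shifts repeat in a cycle of length 2: positions 0,1,… shift by +11, +8, then the pattern repeats.
Undoing it on smlze: s−11=h, m−8=e, l−11=a, z−8=r, e−11=t.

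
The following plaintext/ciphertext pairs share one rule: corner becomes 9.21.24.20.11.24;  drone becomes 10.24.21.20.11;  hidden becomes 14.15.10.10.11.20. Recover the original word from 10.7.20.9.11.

dance

c is letter #3 and maps to 9: an offset of 6. Each letter is replaced by its alphabet position (a=1..z=26) + 6.
Decoding 10.7.20.9.11: 10→(10−6)÷1=4=d, 7→(7−6)÷1=1=a, 20→(20−6)÷1=14=n, 9→(9−6)÷1=3=c, 11→(11−6)÷1=5=e.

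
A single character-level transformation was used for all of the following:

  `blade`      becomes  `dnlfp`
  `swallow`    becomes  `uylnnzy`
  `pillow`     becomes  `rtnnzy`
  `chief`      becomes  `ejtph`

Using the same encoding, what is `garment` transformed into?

The shift depends on letter class: consonant b→d is +2, but vowel a→l is +11. The rule splits by letter class: vowels +11, consonants +2.
For garment: g(cons)+2=i, a(vowel)+11=l, r(cons)+2=t, m(cons)+2=o, e(vowel)+11=p, n(cons)+2=p, t(cons)+2=v.

iltoppv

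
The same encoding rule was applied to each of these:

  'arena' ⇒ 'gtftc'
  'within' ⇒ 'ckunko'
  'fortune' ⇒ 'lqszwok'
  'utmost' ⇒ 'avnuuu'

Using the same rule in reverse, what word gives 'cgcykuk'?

website

Shifts by position in arena: pos 0: a→g (+6), pos 1: r→t (+2), pos 2: e→f (+1), pos 3: n→t (+6), pos 4: a→c (+2) — repeating every 3. The shifts repeat in a cycle of length 3: positions 0,1,… shift by +6, +2, +1, then the pattern repeats.
Decoding cgcykuk: c−6=w, g−2=e, c−1=b, y−6=s, k−2=i, u−1=t, k−6=e.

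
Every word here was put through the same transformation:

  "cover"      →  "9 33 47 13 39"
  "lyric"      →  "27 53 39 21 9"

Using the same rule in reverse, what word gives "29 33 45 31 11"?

mound

c(#3)→9 and o(#15)→33: differences scale by 2, so n = 2·pos + 3. The formula is n = 2×(alphabet index, a=1) + 3.
Decoding 29 33 45 31 11: 29→(29−3)÷2=13=m, 33→(33−3)÷2=15=o, 45→(45−3)÷2=21=u, 31→(31−3)÷2=14=n, 11→(11−3)÷2=4=d.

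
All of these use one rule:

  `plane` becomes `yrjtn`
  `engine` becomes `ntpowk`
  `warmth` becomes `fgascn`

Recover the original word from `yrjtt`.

Shifts by position in plane: pos 0: p→y (+9), pos 1: l→r (+6), pos 2: a→j (+9), pos 3: n→t (+6) — repeating every 2. A repeating key of period 2 is used — shifts +9, +6 over and over.
Decoding yrjtt: y−9=p, r−6=l, j−9=a, t−6=n, t−9=k.

plank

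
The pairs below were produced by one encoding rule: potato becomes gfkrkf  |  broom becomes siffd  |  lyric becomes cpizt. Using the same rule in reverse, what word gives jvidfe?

Compare letters: p→g is +17, o→f is +17, t→k is +17 — a constant shift. It's a constant shift of +17 (ROT17).
Decoding jvidfe: j−17=s, v−17=e, i−17=r, d−17=m, f−17=o, e−17=n.

sermon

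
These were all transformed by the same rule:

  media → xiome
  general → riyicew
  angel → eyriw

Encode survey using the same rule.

dycgij

The shift depends on letter class: consonant m→x is +11, but vowel e→i is +4. Two shifts are in play — +4 for a/e/i/o/u, +11 for every other letter.
Applying it to survey: s(cons)+11=d, u(vowel)+4=y, r(cons)+11=c, v(cons)+11=g, e(vowel)+4=i, y(cons)+11=j.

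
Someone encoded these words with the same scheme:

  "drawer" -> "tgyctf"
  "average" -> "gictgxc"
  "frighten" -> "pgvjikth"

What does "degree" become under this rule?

ggtigf

The output letters match the input read backwards, each shifted +2: drawer reversed is reward. Two steps: reverse the string, then apply a Caesar shift of +2.
On degree: reverse → eerged; then shift: e+2=g, e+2=g, r+2=t, g+2=i, e+2=g, d+2=f.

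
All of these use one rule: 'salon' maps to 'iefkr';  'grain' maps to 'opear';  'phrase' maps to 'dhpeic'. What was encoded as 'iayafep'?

similar

Treating letters as 0–25, the rule is x ↦ 19x + 4 (mod 26).
Undoing it on iayafep: i(8)→11·(8−4)≡18=s; a(0)→11·(0−4)≡8=i; y(24)→11·(24−4)≡12=m; a(0)→11·(0−4)≡8=i; f(5)→11·(5−4)≡11=l; e(4)→11·(4−4)≡0=a; p(15)→11·(15−4)≡17=r (all mod 26).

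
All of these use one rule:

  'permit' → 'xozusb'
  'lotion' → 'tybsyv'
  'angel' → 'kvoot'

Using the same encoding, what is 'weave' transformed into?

eokdo

The shift depends on letter class: consonant p→x is +8, but vowel e→o is +10. Two shifts are in play — +10 for a/e/i/o/u, +8 for every other letter.
For weave: w(cons)+8=e, e(vowel)+10=o, a(vowel)+10=k, v(cons)+8=d, e(vowel)+10=o.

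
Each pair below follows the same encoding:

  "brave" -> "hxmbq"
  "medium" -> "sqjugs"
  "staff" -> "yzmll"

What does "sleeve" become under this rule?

The shift depends on letter class: consonant b→h is +6, but vowel a→m is +12. The rule splits by letter class: vowels +12, consonants +6.
On sleeve: s(cons)+6=y, l(cons)+6=r, e(vowel)+12=q, e(vowel)+12=q, v(cons)+6=b, e(vowel)+12=q.

yrqqbq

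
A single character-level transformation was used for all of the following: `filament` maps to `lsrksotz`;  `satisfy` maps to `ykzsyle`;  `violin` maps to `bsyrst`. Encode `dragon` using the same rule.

jxkmyt

The shift depends on letter class: consonant f→l is +6, but vowel i→s is +10. Two shifts are in play — +10 for a/e/i/o/u, +6 for every other letter.
For dragon: d(cons)+6=j, r(cons)+6=x, a(vowel)+10=k, g(cons)+6=m, o(vowel)+10=y, n(cons)+6=t.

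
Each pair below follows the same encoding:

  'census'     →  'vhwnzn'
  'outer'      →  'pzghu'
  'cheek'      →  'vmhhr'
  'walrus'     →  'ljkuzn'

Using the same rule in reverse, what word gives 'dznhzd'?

museum

Each letter's alphabet position (a=0..z=25) is mapped through 19·x+9 mod 26 — an affine cipher.
Decoding dznhzd: d(3)→11·(3−9)≡12=m; z(25)→11·(25−9)≡20=u; n(13)→11·(13−9)≡18=s; h(7)→11·(7−9)≡4=e; z(25)→11·(25−9)≡20=u; d(3)→11·(3−9)≡12=m (all mod 26).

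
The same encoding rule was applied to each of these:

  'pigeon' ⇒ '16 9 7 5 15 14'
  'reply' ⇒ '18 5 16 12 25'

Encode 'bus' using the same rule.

p is letter #16 and maps to 16: an offset of 0. Letters become their 1-indexed alphabet positions: a=1 … z=26.
For bus: b=2→2, u=21→21, s=19→19.

2 21 19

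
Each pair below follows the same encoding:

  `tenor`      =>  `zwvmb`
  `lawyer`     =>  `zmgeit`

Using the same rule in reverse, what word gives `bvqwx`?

point

The output letters match the input read backwards, each shifted +8: tenor reversed is ronet. Two steps: reverse the string, then apply a Caesar shift of +8.
Undoing it on bvqwx: shift back: b−8=t, v−8=n, q−8=i, w−8=o, x−8=p → tniop; then reverse → point.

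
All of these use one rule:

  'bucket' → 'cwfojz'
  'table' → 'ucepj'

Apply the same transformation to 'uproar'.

The shift increases by 1 at each position, starting from +1: 1, 2, 3, ….
For uproar: u+1=v, p+2=r, r+3=u, o+4=s, a+5=f, r+6=x.

vrusfx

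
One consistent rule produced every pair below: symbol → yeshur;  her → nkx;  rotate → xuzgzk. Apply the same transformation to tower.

Compare letters: s→y is +6, y→e is +6, m→s is +6 — a constant shift. It's a constant shift of +6 (ROT6).
On tower: t+6=z, o+6=u, w+6=c, e+6=k, r+6=x.

zuckx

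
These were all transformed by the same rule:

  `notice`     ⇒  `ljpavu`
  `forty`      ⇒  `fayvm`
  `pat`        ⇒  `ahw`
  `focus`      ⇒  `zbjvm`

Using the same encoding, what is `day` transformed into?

fhk

Read the word backwards and shift each letter +7.
Applying it to day: reverse → yad; then shift: y+7=f, a+7=h, d+7=k.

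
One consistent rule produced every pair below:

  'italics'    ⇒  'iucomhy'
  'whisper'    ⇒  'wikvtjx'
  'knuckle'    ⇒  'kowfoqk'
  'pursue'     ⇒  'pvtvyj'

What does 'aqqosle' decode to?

The shift increases by 1 at each position, starting from +0: 0, 1, 2, ….
Undoing it on aqqosle: a−0=a, q−1=p, q−2=o, o−3=l, s−4=o, l−5=g, e−6=y.

apology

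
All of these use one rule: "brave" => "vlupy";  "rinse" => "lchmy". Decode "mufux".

Each letter is shifted forward by 20 in the alphabet (a Caesar shift of +20).
Undoing it on mufux: m−20=s, u−20=a, f−20=l, u−20=a, x−20=d.

salad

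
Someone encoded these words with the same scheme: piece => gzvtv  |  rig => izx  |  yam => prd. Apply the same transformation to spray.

jgirp

Compare letters: p→g is +17, i→z is +17, e→v is +17 — a constant shift. It's a constant shift of +17 (ROT17).
On spray: s+17=j, p+17=g, r+17=i, a+17=r, y+17=p.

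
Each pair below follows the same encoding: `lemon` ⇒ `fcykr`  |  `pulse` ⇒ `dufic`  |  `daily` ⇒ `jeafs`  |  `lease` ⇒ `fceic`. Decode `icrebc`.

senate

Each letter's alphabet position (a=0..z=25) is mapped through 19·x+4 mod 26 — an affine cipher.
Reversing it on icrebc: i(8)→11·(8−4)≡18=s; c(2)→11·(2−4)≡4=e; r(17)→11·(17−4)≡13=n; e(4)→11·(4−4)≡0=a; b(1)→11·(1−4)≡19=t; c(2)→11·(2−4)≡4=e (all mod 26).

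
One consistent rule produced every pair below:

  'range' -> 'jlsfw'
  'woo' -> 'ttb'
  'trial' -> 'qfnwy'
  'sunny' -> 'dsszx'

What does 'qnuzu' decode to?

The output letters match the input read backwards, each shifted +5: range reversed is egnar. Read the word backwards and shift each letter +5.
Reversing it on qnuzu: shift back: q−5=l, n−5=i, u−5=p, z−5=u, u−5=p → lipup; then reverse → pupil.

pupil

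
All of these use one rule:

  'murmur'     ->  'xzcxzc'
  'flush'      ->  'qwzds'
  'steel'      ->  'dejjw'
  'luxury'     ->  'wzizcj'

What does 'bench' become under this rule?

mjyns

The shift depends on letter class: consonant m→x is +11, but vowel u→z is +5. Two shifts are in play — +5 for a/e/i/o/u, +11 for every other letter.
Applying it to bench: b(cons)+11=m, e(vowel)+5=j, n(cons)+11=y, c(cons)+11=n, h(cons)+11=s.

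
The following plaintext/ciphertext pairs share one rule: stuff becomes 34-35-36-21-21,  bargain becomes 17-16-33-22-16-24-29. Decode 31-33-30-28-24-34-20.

The number is (letter's place in the alphabet, a=1) + 15.
Undoing it on 31-33-30-28-24-34-20: 31→(31−15)÷1=16=p, 33→(33−15)÷1=18=r, 30→(30−15)÷1=15=o, 28→(28−15)÷1=13=m, 24→(24−15)÷1=9=i, 34→(34−15)÷1=19=s, 20→(20−15)÷1=5=e.

promise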